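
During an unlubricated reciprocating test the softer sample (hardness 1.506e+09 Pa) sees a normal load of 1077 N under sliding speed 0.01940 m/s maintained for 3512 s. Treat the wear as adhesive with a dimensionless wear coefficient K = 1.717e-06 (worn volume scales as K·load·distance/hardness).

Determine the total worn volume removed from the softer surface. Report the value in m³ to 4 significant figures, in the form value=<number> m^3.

All arithmetic carries full float precision — shown intermediates are rounded, and rounded once at the end: 4 significant digits.
Distance L = v·t = 0.01940 m/s × 3512 s = 68.13 m.
As SI base values: W = 1077 N, H = 1.506e+09 Pa, K = 1.717e-06.
Archard relation: V = K·W·L/H = 1.717e-06 · 1077 · 68.13 / 1.506e+09 = 8.366e-11 m³.

value=8.366e-11 m^3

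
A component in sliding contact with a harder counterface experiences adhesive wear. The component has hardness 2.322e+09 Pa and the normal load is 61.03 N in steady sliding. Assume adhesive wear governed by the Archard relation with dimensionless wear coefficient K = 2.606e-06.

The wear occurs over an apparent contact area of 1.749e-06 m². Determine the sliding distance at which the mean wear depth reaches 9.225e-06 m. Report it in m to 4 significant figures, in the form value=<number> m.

value=235.6 m

The intermediates are shown rounded — all arithmetic maintains full float precision — a single final rounding, at four significant digits.
Restated in SI base units: W = 61.03 N, H = 2.322e+09 Pa, K = 2.606e-06.
Limit volume V_lim = h_lim·A = 9.225e-06 · 1.749e-06 = 1.613e-11 m³.
Inverting, life L = V_lim·H/(K·W) = 1.613e-11 · 2.322e+09 / (2.606e-06 · 61.03) = 235.6 m.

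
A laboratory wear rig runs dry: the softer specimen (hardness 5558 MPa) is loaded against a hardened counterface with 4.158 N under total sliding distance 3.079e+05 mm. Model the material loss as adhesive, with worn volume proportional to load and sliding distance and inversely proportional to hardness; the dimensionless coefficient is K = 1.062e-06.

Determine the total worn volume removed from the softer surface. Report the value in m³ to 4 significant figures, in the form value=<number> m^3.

Intermediate values are printed rounded. All working math maintains full float precision — one final rounding to 4 significant digits.
Sliding distance L = 3.079e+05 mm = 307.9 m.
Hardness H = 5558 MPa = 5.558e+09 Pa.
Working in SI base units: W = 4.158 N, H = 5.558e+09 Pa, K = 1.062e-06.
Archard volume V = K·W·L/H = 1.062e-06 · 4.158 · 307.9 / 5.558e+09 = 2.446e-13 m³.

value=2.446e-13 m^3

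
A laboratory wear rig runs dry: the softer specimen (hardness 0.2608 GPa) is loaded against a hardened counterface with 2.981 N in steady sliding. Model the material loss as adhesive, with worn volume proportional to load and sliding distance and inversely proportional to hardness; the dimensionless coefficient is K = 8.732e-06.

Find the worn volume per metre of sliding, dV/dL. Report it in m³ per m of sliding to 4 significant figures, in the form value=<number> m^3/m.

The computation holds full precision; intermediate values are displayed rounded; rounded once at the end: 4 significant figures.
Hardness H = 0.2608 GPa = 2.608e+08 Pa.
SI base units throughout: W = 2.981 N, H = 2.608e+08 Pa, K = 8.732e-06.
Rate of wear dV/dL = K·W/H (independent of L): 8.732e-06 · 2.981 / 2.608e+08 = 9.981e-14 m³/m.

value=9.981e-14 m^3/m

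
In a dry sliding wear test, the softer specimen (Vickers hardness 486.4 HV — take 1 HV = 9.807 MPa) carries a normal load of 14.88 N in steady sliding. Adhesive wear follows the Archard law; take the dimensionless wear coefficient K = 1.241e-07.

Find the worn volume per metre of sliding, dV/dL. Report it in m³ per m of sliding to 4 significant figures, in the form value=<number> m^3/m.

value=3.871e-16 m^3/m

The algebra carries full float precision. Printed values are rounded, and one final rounding: 4 significant digits.
Hardness H = 486.4 HV × 9.807 MPa/HV = 4770 MPa = 4.770e+09 Pa.
Collected in SI base units: W = 14.88 N, H = 4.770e+09 Pa, K = 1.241e-07.
Sliding wear rate dV/dL = K·W/H (no L dependence): 1.241e-07 · 14.88 / 4.770e+09 = 3.871e-16 m³/m.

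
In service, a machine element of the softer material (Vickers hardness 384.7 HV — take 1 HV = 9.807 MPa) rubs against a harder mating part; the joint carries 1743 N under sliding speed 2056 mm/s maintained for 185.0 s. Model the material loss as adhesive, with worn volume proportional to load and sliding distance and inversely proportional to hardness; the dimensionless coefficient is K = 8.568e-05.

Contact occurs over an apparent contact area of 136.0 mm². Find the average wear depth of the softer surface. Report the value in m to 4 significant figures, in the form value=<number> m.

value=1.107e-04 m

The computation maintains full precision, and intermediate values are printed rounded; a lone final rounding: four significant digits.
Sliding speed v = 2056 mm/s = 2.056 m/s. The distance L = v·t = 2.056 m/s × 185.0 s = 380.4 m.
Hardness H = 384.7 HV × 9.807 MPa/HV = 3773 MPa = 3.773e+09 Pa.
Contact area A = 136.0 mm² = 1.360e-04 m².
In SI base units, W = 1743 N, H = 3.773e+09 Pa, K = 8.568e-05.
Apply Archard: V = K·W·L/H = 8.568e-05 · 1743 · 380.4 / 3.773e+09 = 1.506e-08 m³.
Average depth h = V/A = 1.506e-08 / 1.360e-04 = 1.107e-04 m.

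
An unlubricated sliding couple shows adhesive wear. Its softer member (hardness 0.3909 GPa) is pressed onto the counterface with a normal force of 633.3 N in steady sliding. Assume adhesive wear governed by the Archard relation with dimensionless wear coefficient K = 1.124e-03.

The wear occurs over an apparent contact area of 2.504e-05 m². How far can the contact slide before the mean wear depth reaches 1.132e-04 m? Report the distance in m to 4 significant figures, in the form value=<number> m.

All arithmetic holds full precision; intermediate values are displayed rounded; rounded just once: four significant digits.
Hardness H = 0.3909 GPa = 3.909e+08 Pa.
Working in SI base units: W = 633.3 N, H = 3.909e+08 Pa, K = 1.124e-03.
Limit volume V_lim = h_lim·A = 1.132e-04 · 2.504e-05 = 2.835e-09 m³.
So the life L = V_lim·H/(K·W) = 2.835e-09 · 3.909e+08 / (1.124e-03 · 633.3) = 1.557 m.

value=1.557 m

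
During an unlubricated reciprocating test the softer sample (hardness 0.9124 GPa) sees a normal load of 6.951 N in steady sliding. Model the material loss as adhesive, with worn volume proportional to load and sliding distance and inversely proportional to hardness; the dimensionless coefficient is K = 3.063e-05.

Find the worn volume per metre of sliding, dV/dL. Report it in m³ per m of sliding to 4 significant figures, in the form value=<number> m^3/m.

Displayed values are rounded. Each operation keeps full float precision; a single final rounding: four significant digits.
Hardness H = 0.9124 GPa = 9.124e+08 Pa.
As SI base values: W = 6.951 N, H = 9.124e+08 Pa, K = 3.063e-05.
Wear rate dV/dL = K·W/H: 3.063e-05 · 6.951 / 9.124e+08 = 2.334e-13 m³/m.

value=2.334e-13 m^3/m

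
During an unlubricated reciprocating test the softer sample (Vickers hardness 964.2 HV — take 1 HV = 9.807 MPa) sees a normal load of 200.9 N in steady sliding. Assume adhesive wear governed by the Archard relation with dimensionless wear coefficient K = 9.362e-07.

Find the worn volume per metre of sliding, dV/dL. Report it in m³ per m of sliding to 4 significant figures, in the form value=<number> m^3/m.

Intermediate values are printed rounded; every step maintains full float precision. Rounded once at the end to 4 significant digits.
Convert: Hardness H = 964.2 HV × 9.807 MPa/HV = 9456 MPa = 9.456e+09 Pa.
Collected in SI base units: W = 200.9 N, H = 9.456e+09 Pa, K = 9.362e-07.
Wear rate dV/dL = K·W/H — distance-free: 9.362e-07 · 200.9 / 9.456e+09 = 1.989e-14 m³/m.

value=1.989e-14 m^3/m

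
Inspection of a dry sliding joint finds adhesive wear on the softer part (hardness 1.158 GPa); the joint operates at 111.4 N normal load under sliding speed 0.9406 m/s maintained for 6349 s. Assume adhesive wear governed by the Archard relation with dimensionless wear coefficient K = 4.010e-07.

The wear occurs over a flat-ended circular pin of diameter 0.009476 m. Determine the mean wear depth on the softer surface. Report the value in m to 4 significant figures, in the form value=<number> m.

All arithmetic runs at exact precision — the intermediates are shown rounded; a single final rounding to 4 significant figures.
Convert: Distance L = v·t = 0.9406 m/s × 6349 s = 5972 m.
Convert: Hardness H = 1.158 GPa = 1.158e+09 Pa.
Convert: Contact area A = π·d²/4 = π·(0.009476 m)²/4 = 7.052e-05 m².
Working in SI base units: W = 111.4 N, H = 1.158e+09 Pa, K = 4.010e-07.
By Archard's law, V = K·W·L/H = 4.010e-07 · 111.4 · 5972 / 1.158e+09 = 2.304e-10 m³.
Depth of wear h = V/A = 2.304e-10 / 7.052e-05 = 3.267e-06 m.

value=3.267e-06 m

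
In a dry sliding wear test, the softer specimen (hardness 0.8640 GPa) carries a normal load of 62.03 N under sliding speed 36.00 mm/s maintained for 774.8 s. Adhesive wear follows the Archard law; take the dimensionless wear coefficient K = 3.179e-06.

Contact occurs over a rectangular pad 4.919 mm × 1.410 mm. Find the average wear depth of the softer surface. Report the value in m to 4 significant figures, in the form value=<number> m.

Intermediate values are displayed rounded — all arithmetic holds full precision. Rounded once at the end to 4 significant digits.
Sliding speed v = 36.00 mm/s = 0.03600 m/s. Total distance L = v·t = 0.03600 m/s × 774.8 s = 27.89 m.
Hardness H = 0.8640 GPa = 8.640e+08 Pa.
Pad sides 4.919 mm × 1.410 mm = 0.004919 m × 0.001410 m. Contact area A = 0.004919 m × 0.001410 m = 6.936e-06 m².
As SI base values: W = 62.03 N, H = 8.640e+08 Pa, K = 3.179e-06.
Volume removed: V = K·W·L/H = 3.179e-06 · 62.03 · 27.89 / 8.640e+08 = 6.366e-12 m³.
Depth h = V/A = 6.366e-12 / 6.936e-06 = 9.179e-07 m.

value=9.179e-07 m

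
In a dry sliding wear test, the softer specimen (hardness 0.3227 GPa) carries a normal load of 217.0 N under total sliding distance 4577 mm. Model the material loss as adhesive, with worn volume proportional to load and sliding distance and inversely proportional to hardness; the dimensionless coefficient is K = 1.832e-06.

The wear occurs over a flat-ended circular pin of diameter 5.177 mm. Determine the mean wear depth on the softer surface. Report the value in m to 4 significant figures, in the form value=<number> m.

value=2.679e-07 m

Every step runs at exact precision — the intermediates appear rounded; one final rounding: four significant digits.
Total distance L = 4577 mm = 4.577 m.
Hardness H = 0.3227 GPa = 3.227e+08 Pa.
Pin diameter d = 5.177 mm = 0.005177 m. Contact area A = π·d²/4 = π·(0.005177 m)²/4 = 2.105e-05 m².
Working in SI base units: W = 217.0 N, H = 3.227e+08 Pa, K = 1.832e-06.
Volume removed: V = K·W·L/H = 1.832e-06 · 217.0 · 4.577 / 3.227e+08 = 5.639e-12 m³.
Depth of wear h = V/A = 5.639e-12 / 2.105e-05 = 2.679e-07 m.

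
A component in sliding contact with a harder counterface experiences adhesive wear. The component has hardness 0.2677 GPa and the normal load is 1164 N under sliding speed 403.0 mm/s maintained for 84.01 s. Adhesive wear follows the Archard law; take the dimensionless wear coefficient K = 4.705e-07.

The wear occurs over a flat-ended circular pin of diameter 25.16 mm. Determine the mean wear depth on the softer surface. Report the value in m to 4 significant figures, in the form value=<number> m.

Shown intermediates are rounded — every step holds full precision — a single final rounding, at 4 significant digits.
Sliding speed v = 403.0 mm/s = 0.4030 m/s. Sliding distance L = v·t = 0.4030 m/s × 84.01 s = 33.86 m.
Hardness H = 0.2677 GPa = 2.677e+08 Pa.
Pin diameter d = 25.16 mm = 0.02516 m. Contact area A = π·d²/4 = π·(0.02516 m)²/4 = 4.972e-04 m².
Expressed in SI base units: W = 1164 N, H = 2.677e+08 Pa, K = 4.705e-07.
Volume removed: V = K·W·L/H = 4.705e-07 · 1164 · 33.86 / 2.677e+08 = 6.926e-11 m³.
Mean depth h = V/A = 6.926e-11 / 4.972e-04 = 1.393e-07 m.

value=1.393e-07 m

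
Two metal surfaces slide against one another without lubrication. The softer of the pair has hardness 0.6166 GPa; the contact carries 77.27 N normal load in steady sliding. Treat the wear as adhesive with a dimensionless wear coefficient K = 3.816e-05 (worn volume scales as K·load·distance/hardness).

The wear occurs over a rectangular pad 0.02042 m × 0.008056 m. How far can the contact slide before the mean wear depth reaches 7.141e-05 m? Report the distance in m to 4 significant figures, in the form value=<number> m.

Intermediates appear rounded. The computation keeps exact precision. Rounded once at the end to 4 significant digits.
Hardness H = 0.6166 GPa = 6.166e+08 Pa.
Contact area A = 0.02042 m × 0.008056 m = 1.645e-04 m².
SI base units throughout: W = 77.27 N, H = 6.166e+08 Pa, K = 3.816e-05.
Limit volume V_lim = h_lim·A = 7.141e-05 · 1.645e-04 = 1.175e-08 m³.
Life L = V_lim·H/(K·W) = 1.175e-08 · 6.166e+08 / (3.816e-05 · 77.27) = 2457 m.

value=2457 m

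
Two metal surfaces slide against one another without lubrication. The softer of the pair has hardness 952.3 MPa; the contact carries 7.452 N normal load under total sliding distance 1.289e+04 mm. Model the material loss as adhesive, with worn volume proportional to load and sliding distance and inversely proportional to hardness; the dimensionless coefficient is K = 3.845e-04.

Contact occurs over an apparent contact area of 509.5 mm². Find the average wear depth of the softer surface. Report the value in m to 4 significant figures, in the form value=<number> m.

value=7.612e-08 m

The algebra carries full precision, and displayed values are rounded. Rounded just once to 4 significant digits.
Convert: Distance L = 1.289e+04 mm = 12.89 m.
Convert: Hardness H = 952.3 MPa = 9.523e+08 Pa.
Convert: Contact area A = 509.5 mm² = 5.095e-04 m².
Restated in SI base units: W = 7.452 N, H = 9.523e+08 Pa, K = 3.845e-04.
The Archard volume V = K·W·L/H = 3.845e-04 · 7.452 · 12.89 / 9.523e+08 = 3.878e-11 m³.
Average depth h = V/A = 3.878e-11 / 5.095e-04 = 7.612e-08 m.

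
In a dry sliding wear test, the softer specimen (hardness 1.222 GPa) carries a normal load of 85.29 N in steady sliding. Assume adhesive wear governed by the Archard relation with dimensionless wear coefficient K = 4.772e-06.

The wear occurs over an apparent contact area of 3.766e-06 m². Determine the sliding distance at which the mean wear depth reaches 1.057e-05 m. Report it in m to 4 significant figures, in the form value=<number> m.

value=119.5 m

Intermediates are printed rounded; every step runs at full float precision; one last rounding to 4 significant figures.
Convert: Hardness H = 1.222 GPa = 1.222e+09 Pa.
SI base units throughout: W = 85.29 N, H = 1.222e+09 Pa, K = 4.772e-06.
Limit volume V_lim = h_lim·A = 1.057e-05 · 3.766e-06 = 3.981e-11 m³.
Inverting, life L = V_lim·H/(K·W) = 3.981e-11 · 1.222e+09 / (4.772e-06 · 85.29) = 119.5 m.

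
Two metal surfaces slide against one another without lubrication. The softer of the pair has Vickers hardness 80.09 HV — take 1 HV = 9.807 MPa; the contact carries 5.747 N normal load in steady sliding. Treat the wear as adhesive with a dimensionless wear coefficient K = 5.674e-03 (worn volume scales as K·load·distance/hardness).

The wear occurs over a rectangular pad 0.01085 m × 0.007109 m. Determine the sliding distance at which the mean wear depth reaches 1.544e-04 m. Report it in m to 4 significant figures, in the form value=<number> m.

value=286.9 m

The intermediates appear rounded. Each operation holds exact precision; a single final rounding to four significant figures.
Convert: Hardness H = 80.09 HV × 9.807 MPa/HV = 785.4 MPa = 7.854e+08 Pa.
Convert: Contact area A = 0.01085 m × 0.007109 m = 7.713e-05 m².
Restated in SI base units: W = 5.747 N, H = 7.854e+08 Pa, K = 5.674e-03.
Wearable volume V_lim = h_lim·A = 1.544e-04 · 7.713e-05 = 1.191e-08 m³.
So the life L = V_lim·H/(K·W) = 1.191e-08 · 7.854e+08 / (5.674e-03 · 5.747) = 286.9 m.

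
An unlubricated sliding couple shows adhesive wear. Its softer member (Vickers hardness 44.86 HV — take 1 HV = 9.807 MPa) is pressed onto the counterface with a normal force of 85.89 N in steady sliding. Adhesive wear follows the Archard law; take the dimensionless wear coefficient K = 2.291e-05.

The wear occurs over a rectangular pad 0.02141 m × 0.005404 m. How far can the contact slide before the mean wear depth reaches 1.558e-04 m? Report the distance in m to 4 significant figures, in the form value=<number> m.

value=4030 m

Intermediates are shown rounded, and all working math runs at exact precision. Rounded once at the end, at 4 significant figures.
Hardness H = 44.86 HV × 9.807 MPa/HV = 439.9 MPa = 4.399e+08 Pa.
Contact area A = 0.02141 m × 0.005404 m = 1.157e-04 m².
Collected in SI base units: W = 85.89 N, H = 4.399e+08 Pa, K = 2.291e-05.
Wearable volume V_lim = h_lim·A = 1.558e-04 · 1.157e-04 = 1.803e-08 m³.
Life L = V_lim·H/(K·W) = 1.803e-08 · 4.399e+08 / (2.291e-05 · 85.89) = 4030 m.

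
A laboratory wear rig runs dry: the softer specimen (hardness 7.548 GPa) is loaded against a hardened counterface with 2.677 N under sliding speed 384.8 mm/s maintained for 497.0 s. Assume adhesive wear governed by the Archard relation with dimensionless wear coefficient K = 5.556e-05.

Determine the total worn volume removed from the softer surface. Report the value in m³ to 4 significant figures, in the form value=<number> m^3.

Intermediate values are shown rounded — the algebra maintains full float precision — one last rounding: 4 significant digits.
Sliding speed v = 384.8 mm/s = 0.3848 m/s. Sliding distance L = v·t = 0.3848 m/s × 497.0 s = 191.2 m.
Hardness H = 7.548 GPa = 7.548e+09 Pa.
Collected in SI base units: W = 2.677 N, H = 7.548e+09 Pa, K = 5.556e-05.
Archard relation: V = K·W·L/H = 5.556e-05 · 2.677 · 191.2 / 7.548e+09 = 3.769e-12 m³.

value=3.769e-12 m^3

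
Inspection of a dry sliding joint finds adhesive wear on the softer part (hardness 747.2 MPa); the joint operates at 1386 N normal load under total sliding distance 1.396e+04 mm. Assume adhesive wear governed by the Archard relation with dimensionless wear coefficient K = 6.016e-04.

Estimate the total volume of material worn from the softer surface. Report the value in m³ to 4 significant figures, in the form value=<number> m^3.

value=1.558e-08 m^3

Intermediate values are displayed rounded. All arithmetic holds full float precision. Rounded once at the end: 4 significant figures.
Convert: The distance L = 1.396e+04 mm = 13.96 m.
Convert: Hardness H = 747.2 MPa = 7.472e+08 Pa.
Working in SI base units: W = 1386 N, H = 7.472e+08 Pa, K = 6.016e-04.
The Archard volume V = K·W·L/H = 6.016e-04 · 1386 · 13.96 / 7.472e+08 = 1.558e-08 m³.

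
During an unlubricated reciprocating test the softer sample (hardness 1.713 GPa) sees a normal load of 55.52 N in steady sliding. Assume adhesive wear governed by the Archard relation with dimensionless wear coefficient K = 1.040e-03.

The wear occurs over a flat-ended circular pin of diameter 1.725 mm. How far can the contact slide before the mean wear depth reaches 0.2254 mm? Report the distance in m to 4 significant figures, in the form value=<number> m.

value=15.63 m

All working math holds full precision — the intermediates are printed rounded. Rounded once at the end, at four significant digits.
Convert: Hardness H = 1.713 GPa = 1.713e+09 Pa.
Convert: Pin diameter d = 1.725 mm = 0.001725 m. Contact area A = π·d²/4 = π·(0.001725 m)²/4 = 2.337e-06 m².
Convert: Depth limit h_lim = 0.2254 mm = 2.254e-04 m.
Expressed in SI base units: W = 55.52 N, H = 1.713e+09 Pa, K = 1.040e-03.
At the depth limit, V_lim = h_lim·A = 2.254e-04 · 2.337e-06 = 5.268e-10 m³.
Inverting, life L = V_lim·H/(K·W) = 5.268e-10 · 1.713e+09 / (1.040e-03 · 55.52) = 15.63 m.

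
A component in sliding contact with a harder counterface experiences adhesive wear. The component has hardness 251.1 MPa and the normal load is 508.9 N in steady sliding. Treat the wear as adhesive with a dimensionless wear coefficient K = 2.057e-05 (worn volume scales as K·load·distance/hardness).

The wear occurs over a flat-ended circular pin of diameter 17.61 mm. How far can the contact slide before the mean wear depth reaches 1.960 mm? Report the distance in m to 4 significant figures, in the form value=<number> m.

value=1.145e+04 m

The intermediates are printed rounded. Each operation carries exact precision; one last rounding: 4 significant figures.
Convert: Hardness H = 251.1 MPa = 2.511e+08 Pa.
Convert: Pin diameter d = 17.61 mm = 0.01761 m. Contact area A = π·d²/4 = π·(0.01761 m)²/4 = 2.436e-04 m².
Convert: Depth limit h_lim = 1.960 mm = 0.001960 m.
As SI base values: W = 508.9 N, H = 2.511e+08 Pa, K = 2.057e-05.
Allowed volume V_lim = h_lim·A = 0.001960 · 2.436e-04 = 4.774e-07 m³.
Life L = V_lim·H/(K·W) = 4.774e-07 · 2.511e+08 / (2.057e-05 · 508.9) = 1.145e+04 m.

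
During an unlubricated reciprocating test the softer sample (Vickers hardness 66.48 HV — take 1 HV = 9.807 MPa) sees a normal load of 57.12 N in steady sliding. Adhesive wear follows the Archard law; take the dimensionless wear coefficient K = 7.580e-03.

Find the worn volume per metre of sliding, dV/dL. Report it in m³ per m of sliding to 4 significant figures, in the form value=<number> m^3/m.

All working math carries exact precision. Intermediates are displayed rounded — one final rounding: four significant digits.
Hardness H = 66.48 HV × 9.807 MPa/HV = 652.0 MPa = 6.520e+08 Pa.
Restated in SI base units: W = 57.12 N, H = 6.520e+08 Pa, K = 7.580e-03.
Volumetric rate dV/dL = K·W/H, per unit distance: 7.580e-03 · 57.12 / 6.520e+08 = 6.641e-10 m³/m.

value=6.641e-10 m^3/m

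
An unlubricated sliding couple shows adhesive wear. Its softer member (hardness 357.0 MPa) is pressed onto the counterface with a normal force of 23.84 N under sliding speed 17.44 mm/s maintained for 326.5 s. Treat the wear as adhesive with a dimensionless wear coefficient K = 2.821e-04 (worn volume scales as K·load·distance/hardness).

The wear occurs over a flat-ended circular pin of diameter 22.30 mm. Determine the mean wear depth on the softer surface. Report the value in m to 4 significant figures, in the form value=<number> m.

value=2.746e-07 m

All working math carries full precision, and shown intermediates are rounded; a lone final rounding, at four significant figures.
Sliding speed v = 17.44 mm/s = 0.01744 m/s. Path length L = v·t = 0.01744 m/s × 326.5 s = 5.694 m.
Hardness H = 357.0 MPa = 3.570e+08 Pa.
Pin diameter d = 22.30 mm = 0.02230 m. Contact area A = π·d²/4 = π·(0.02230 m)²/4 = 3.906e-04 m².
Collected in SI base units: W = 23.84 N, H = 3.570e+08 Pa, K = 2.821e-04.
Wear volume V = K·W·L/H = 2.821e-04 · 23.84 · 5.694 / 3.570e+08 = 1.073e-10 m³.
Mean wear depth h = V/A = 1.073e-10 / 3.906e-04 = 2.746e-07 m.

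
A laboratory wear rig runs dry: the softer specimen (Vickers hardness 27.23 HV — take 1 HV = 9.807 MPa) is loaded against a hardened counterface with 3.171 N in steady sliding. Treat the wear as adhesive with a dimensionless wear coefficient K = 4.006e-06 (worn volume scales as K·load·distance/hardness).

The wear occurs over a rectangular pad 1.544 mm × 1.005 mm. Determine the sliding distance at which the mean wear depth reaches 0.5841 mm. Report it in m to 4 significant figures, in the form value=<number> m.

The computation keeps full precision; the intermediates are shown rounded — one last rounding, at four significant digits.
Hardness H = 27.23 HV × 9.807 MPa/HV = 267.0 MPa = 2.670e+08 Pa.
Pad sides 1.544 mm × 1.005 mm = 0.001544 m × 0.001005 m. Contact area A = 0.001544 m × 0.001005 m = 1.552e-06 m².
Depth limit h_lim = 0.5841 mm = 5.841e-04 m.
Collected in SI base units: W = 3.171 N, H = 2.670e+08 Pa, K = 4.006e-06.
Allowed volume V_lim = h_lim·A = 5.841e-04 · 1.552e-06 = 9.064e-10 m³.
So the life L = V_lim·H/(K·W) = 9.064e-10 · 2.670e+08 / (4.006e-06 · 3.171) = 1.905e+04 m.

value=1.905e+04 m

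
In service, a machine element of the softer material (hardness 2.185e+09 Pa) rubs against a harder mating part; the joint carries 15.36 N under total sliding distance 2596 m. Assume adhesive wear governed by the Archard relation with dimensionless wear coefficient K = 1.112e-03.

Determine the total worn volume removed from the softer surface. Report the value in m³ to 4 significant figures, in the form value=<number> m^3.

Intermediates are printed rounded; the algebra maintains full precision — one last rounding, at four significant figures.
Expressed in SI base units: W = 15.36 N, H = 2.185e+09 Pa, K = 1.112e-03.
The Archard volume V = K·W·L/H = 1.112e-03 · 15.36 · 2596 / 2.185e+09 = 2.029e-08 m³.

value=2.029e-08 m^3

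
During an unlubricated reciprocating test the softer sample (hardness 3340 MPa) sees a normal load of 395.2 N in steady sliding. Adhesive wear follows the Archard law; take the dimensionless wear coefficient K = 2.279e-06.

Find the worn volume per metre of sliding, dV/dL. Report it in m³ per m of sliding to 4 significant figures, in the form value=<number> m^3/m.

Printed values are rounded; all working math keeps full float precision, and rounded once at the end to 4 significant figures.
Convert: Hardness H = 3340 MPa = 3.340e+09 Pa.
Restated in SI base units: W = 395.2 N, H = 3.340e+09 Pa, K = 2.279e-06.
Wear rate dV/dL = K·W/H (no L dependence): 2.279e-06 · 395.2 / 3.340e+09 = 2.697e-13 m³/m.

value=2.697e-13 m^3/m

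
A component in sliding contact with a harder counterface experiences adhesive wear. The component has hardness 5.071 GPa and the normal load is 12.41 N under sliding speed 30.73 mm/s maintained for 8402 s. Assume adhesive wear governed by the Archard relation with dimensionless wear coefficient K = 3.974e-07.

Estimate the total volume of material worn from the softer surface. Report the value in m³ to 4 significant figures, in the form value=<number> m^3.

The intermediates appear rounded. The algebra maintains full precision. Rounded just once, at 4 significant digits.
Sliding speed v = 30.73 mm/s = 0.03073 m/s. Sliding distance L = v·t = 0.03073 m/s × 8402 s = 258.2 m.
Hardness H = 5.071 GPa = 5.071e+09 Pa.
SI base units throughout: W = 12.41 N, H = 5.071e+09 Pa, K = 3.974e-07.
Archard volume V = K·W·L/H = 3.974e-07 · 12.41 · 258.2 / 5.071e+09 = 2.511e-13 m³.

value=2.511e-13 m^3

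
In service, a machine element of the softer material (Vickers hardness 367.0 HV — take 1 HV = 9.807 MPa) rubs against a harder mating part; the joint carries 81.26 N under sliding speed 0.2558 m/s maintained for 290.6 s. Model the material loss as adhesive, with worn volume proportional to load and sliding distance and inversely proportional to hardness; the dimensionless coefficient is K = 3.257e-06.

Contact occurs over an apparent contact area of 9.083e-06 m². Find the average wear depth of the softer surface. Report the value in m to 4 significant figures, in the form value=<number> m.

value=6.018e-07 m

The intermediates are printed rounded — the algebra maintains exact precision. Rounded once at the end: 4 significant figures.
Path length L = v·t = 0.2558 m/s × 290.6 s = 74.34 m.
Hardness H = 367.0 HV × 9.807 MPa/HV = 3599 MPa = 3.599e+09 Pa.
As SI base values: W = 81.26 N, H = 3.599e+09 Pa, K = 3.257e-06.
Worn volume V = K·W·L/H = 3.257e-06 · 81.26 · 74.34 / 3.599e+09 = 5.466e-12 m³.
Depth of wear h = V/A = 5.466e-12 / 9.083e-06 = 6.018e-07 m.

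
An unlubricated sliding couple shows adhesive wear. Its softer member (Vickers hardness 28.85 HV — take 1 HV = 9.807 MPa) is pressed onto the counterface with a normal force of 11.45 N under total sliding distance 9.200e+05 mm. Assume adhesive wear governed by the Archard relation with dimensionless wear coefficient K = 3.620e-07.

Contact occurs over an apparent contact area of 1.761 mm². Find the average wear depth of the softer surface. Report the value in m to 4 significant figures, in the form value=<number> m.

value=7.654e-06 m

Intermediates are displayed rounded. Each operation keeps exact precision. Rounded just once: 4 significant digits.
Path length L = 9.200e+05 mm = 920.0 m.
Hardness H = 28.85 HV × 9.807 MPa/HV = 282.9 MPa = 2.829e+08 Pa.
Contact area A = 1.761 mm² = 1.761e-06 m².
Expressed in SI base units: W = 11.45 N, H = 2.829e+08 Pa, K = 3.620e-07.
By Archard's law, V = K·W·L/H = 3.620e-07 · 11.45 · 920.0 / 2.829e+08 = 1.348e-11 m³.
Depth h = V/A = 1.348e-11 / 1.761e-06 = 7.654e-06 m.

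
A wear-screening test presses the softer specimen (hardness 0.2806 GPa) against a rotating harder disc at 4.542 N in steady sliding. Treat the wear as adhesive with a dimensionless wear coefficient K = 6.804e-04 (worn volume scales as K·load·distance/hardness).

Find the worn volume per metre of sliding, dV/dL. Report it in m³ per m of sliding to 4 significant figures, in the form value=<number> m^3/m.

value=1.101e-11 m^3/m

The computation runs at exact precision — intermediates are printed rounded — rounded just once, at 4 significant figures.
Convert: Hardness H = 0.2806 GPa = 2.806e+08 Pa.
Collected in SI base units: W = 4.542 N, H = 2.806e+08 Pa, K = 6.804e-04.
The wear rate dV/dL = K·W/H (independent of L): 6.804e-04 · 4.542 / 2.806e+08 = 1.101e-11 m³/m.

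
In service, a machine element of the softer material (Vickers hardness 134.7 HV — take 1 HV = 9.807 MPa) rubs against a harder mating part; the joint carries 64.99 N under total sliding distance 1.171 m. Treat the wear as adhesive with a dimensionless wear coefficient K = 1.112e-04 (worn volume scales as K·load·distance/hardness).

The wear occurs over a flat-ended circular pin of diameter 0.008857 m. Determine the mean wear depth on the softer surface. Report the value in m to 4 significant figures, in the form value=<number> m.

value=1.040e-07 m

Intermediate values are displayed rounded, and each operation holds full float precision. Rounded once at the end, at 4 significant digits.
Convert: Hardness H = 134.7 HV × 9.807 MPa/HV = 1321 MPa = 1.321e+09 Pa.
Convert: Contact area A = π·d²/4 = π·(0.008857 m)²/4 = 6.161e-05 m².
SI base units throughout: W = 64.99 N, H = 1.321e+09 Pa, K = 1.112e-04.
By Archard's law, V = K·W·L/H = 1.112e-04 · 64.99 · 1.171 / 1.321e+09 = 6.406e-12 m³.
Average depth h = V/A = 6.406e-12 / 6.161e-05 = 1.040e-07 m.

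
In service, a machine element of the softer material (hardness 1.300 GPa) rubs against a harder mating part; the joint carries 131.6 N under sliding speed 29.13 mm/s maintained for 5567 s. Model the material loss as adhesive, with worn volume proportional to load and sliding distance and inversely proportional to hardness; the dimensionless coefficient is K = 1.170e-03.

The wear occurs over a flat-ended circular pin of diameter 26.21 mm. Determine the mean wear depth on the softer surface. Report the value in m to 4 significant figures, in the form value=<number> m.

value=3.560e-05 m

The intermediates are printed rounded; all arithmetic carries full float precision, and a single final rounding to four significant digits.
Sliding speed v = 29.13 mm/s = 0.02913 m/s. The distance L = v·t = 0.02913 m/s × 5567 s = 162.2 m.
Hardness H = 1.300 GPa = 1.300e+09 Pa.
Pin diameter d = 26.21 mm = 0.02621 m. Contact area A = π·d²/4 = π·(0.02621 m)²/4 = 5.395e-04 m².
Collected in SI base units: W = 131.6 N, H = 1.300e+09 Pa, K = 1.170e-03.
Archard relation: V = K·W·L/H = 1.170e-03 · 131.6 · 162.2 / 1.300e+09 = 1.921e-08 m³.
Mean depth h = V/A = 1.921e-08 / 5.395e-04 = 3.560e-05 m.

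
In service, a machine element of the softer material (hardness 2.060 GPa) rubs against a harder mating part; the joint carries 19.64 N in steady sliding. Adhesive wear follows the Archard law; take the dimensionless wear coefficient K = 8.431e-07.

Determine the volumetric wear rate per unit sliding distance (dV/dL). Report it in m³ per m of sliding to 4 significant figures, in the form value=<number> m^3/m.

The algebra maintains exact precision. Intermediates are printed rounded, and a lone final rounding, at four significant digits.
Hardness H = 2.060 GPa = 2.060e+09 Pa.
As SI base values: W = 19.64 N, H = 2.060e+09 Pa, K = 8.431e-07.
The wear rate dV/dL = K·W/H, so: 8.431e-07 · 19.64 / 2.060e+09 = 8.038e-15 m³/m.

value=8.038e-15 m^3/m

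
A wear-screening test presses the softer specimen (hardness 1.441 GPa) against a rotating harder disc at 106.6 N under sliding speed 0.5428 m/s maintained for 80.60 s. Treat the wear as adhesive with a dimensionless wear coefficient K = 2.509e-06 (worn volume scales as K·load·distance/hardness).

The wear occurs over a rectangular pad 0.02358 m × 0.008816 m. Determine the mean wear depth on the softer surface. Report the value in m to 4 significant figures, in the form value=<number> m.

value=3.906e-08 m

Quoted intermediates are rounded; every step holds exact precision, and a single final rounding: 4 significant digits.
Convert: Distance L = v·t = 0.5428 m/s × 80.60 s = 43.75 m.
Convert: Hardness H = 1.441 GPa = 1.441e+09 Pa.
Convert: Contact area A = 0.02358 m × 0.008816 m = 2.079e-04 m².
As SI base values: W = 106.6 N, H = 1.441e+09 Pa, K = 2.509e-06.
By Archard's law, V = K·W·L/H = 2.509e-06 · 106.6 · 43.75 / 1.441e+09 = 8.120e-12 m³.
Mean depth h = V/A = 8.120e-12 / 2.079e-04 = 3.906e-08 m.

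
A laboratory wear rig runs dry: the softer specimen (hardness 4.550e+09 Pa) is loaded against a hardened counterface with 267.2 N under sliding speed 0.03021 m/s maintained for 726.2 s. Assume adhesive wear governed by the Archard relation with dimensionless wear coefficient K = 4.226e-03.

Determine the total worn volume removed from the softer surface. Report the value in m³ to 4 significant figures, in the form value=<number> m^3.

All working math carries full precision — intermediates are printed rounded — one last rounding: four significant figures.
Convert: Distance covered L = v·t = 0.03021 m/s × 726.2 s = 21.94 m.
SI base units throughout: W = 267.2 N, H = 4.550e+09 Pa, K = 4.226e-03.
By Archard's law, V = K·W·L/H = 4.226e-03 · 267.2 · 21.94 / 4.550e+09 = 5.445e-09 m³.

value=5.445e-09 m^3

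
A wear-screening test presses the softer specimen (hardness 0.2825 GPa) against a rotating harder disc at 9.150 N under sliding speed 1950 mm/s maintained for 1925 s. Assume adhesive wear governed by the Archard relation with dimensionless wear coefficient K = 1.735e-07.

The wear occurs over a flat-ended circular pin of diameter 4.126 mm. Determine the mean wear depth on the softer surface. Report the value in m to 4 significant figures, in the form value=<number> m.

The computation runs at full float precision, and intermediates appear rounded; rounded just once to 4 significant digits.
Convert: Sliding speed v = 1950 mm/s = 1.950 m/s. Distance covered L = v·t = 1.950 m/s × 1925 s = 3754 m.
Convert: Hardness H = 0.2825 GPa = 2.825e+08 Pa.
Convert: Pin diameter d = 4.126 mm = 0.004126 m. Contact area A = π·d²/4 = π·(0.004126 m)²/4 = 1.337e-05 m².
SI base units throughout: W = 9.150 N, H = 2.825e+08 Pa, K = 1.735e-07.
Wear volume V = K·W·L/H = 1.735e-07 · 9.150 · 3754 / 2.825e+08 = 2.109e-11 m³.
Average depth h = V/A = 2.109e-11 / 1.337e-05 = 1.578e-06 m.

value=1.578e-06 m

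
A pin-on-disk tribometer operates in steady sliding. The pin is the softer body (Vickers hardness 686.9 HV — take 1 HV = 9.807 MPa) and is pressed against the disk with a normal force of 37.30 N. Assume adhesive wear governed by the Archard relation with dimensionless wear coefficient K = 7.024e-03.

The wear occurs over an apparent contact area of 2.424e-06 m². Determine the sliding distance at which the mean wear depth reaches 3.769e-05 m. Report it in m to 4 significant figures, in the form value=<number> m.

value=2.349 m

Quoted intermediates are rounded — all working math carries full precision — a lone final rounding, at 4 significant digits.
Convert: Hardness H = 686.9 HV × 9.807 MPa/HV = 6736 MPa = 6.736e+09 Pa.
In SI base units: W = 37.30 N, H = 6.736e+09 Pa, K = 7.024e-03.
Volume at the limit: V_lim = h_lim·A = 3.769e-05 · 2.424e-06 = 9.136e-11 m³.
Sliding life L = V_lim·H/(K·W) = 9.136e-11 · 6.736e+09 / (7.024e-03 · 37.30) = 2.349 m.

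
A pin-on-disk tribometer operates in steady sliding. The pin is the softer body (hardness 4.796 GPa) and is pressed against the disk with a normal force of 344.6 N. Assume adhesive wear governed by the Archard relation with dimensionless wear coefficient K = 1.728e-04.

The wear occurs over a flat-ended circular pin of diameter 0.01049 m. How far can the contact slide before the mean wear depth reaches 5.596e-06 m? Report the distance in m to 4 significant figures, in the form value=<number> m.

The computation keeps exact precision, and intermediates appear rounded. Rounded just once: 4 significant figures.
Convert: Hardness H = 4.796 GPa = 4.796e+09 Pa.
Convert: Contact area A = π·d²/4 = π·(0.01049 m)²/4 = 8.643e-05 m².
Working in SI base units: W = 344.6 N, H = 4.796e+09 Pa, K = 1.728e-04.
Permissible volume V_lim = h_lim·A = 5.596e-06 · 8.643e-05 = 4.836e-10 m³.
Life L = V_lim·H/(K·W) = 4.836e-10 · 4.796e+09 / (1.728e-04 · 344.6) = 38.95 m.

value=38.95 m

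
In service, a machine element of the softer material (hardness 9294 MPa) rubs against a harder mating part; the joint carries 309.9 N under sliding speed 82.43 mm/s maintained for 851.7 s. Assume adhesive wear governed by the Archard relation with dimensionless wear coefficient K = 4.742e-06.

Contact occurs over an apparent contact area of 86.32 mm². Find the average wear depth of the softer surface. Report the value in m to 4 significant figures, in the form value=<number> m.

Quoted intermediates are rounded, and all working math runs at exact precision; a lone final rounding to 4 significant digits.
Sliding speed v = 82.43 mm/s = 0.08243 m/s. Sliding distance L = v·t = 0.08243 m/s × 851.7 s = 70.21 m.
Hardness H = 9294 MPa = 9.294e+09 Pa.
Contact area A = 86.32 mm² = 8.632e-05 m².
Collected in SI base units: W = 309.9 N, H = 9.294e+09 Pa, K = 4.742e-06.
Volume removed: V = K·W·L/H = 4.742e-06 · 309.9 · 70.21 / 9.294e+09 = 1.110e-11 m³.
Average depth h = V/A = 1.110e-11 / 8.632e-05 = 1.286e-07 m.

value=1.286e-07 m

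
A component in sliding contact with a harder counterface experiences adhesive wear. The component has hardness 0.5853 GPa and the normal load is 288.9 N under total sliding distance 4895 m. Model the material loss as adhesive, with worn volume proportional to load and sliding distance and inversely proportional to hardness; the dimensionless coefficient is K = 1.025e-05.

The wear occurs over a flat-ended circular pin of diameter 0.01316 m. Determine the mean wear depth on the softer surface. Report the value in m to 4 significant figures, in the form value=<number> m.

Each operation keeps full float precision — displayed values are rounded; rounded just once: 4 significant figures.
Convert: Hardness H = 0.5853 GPa = 5.853e+08 Pa.
Convert: Contact area A = π·d²/4 = π·(0.01316 m)²/4 = 1.360e-04 m².
SI base units throughout: W = 288.9 N, H = 5.853e+08 Pa, K = 1.025e-05.
Archard volume V = K·W·L/H = 1.025e-05 · 288.9 · 4895 / 5.853e+08 = 2.477e-08 m³.
Depth h = V/A = 2.477e-08 / 1.360e-04 = 1.821e-04 m.

value=1.821e-04 m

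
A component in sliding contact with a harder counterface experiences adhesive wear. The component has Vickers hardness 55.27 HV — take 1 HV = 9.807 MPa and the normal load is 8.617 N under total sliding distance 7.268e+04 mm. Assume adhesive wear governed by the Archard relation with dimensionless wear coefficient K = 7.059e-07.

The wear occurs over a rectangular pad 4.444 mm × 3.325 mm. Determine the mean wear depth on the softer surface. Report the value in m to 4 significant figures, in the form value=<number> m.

Shown intermediates are rounded — every step holds exact precision — a single final rounding to 4 significant figures.
Convert: Total distance L = 7.268e+04 mm = 72.68 m.
Convert: Hardness H = 55.27 HV × 9.807 MPa/HV = 542.0 MPa = 5.420e+08 Pa.
Convert: Pad sides 4.444 mm × 3.325 mm = 0.004444 m × 0.003325 m. Contact area A = 0.004444 m × 0.003325 m = 1.478e-05 m².
Collected in SI base units: W = 8.617 N, H = 5.420e+08 Pa, K = 7.059e-07.
By Archard's law, V = K·W·L/H = 7.059e-07 · 8.617 · 72.68 / 5.420e+08 = 8.156e-13 m³.
Depth h = V/A = 8.156e-13 / 1.478e-05 = 5.520e-08 m.

value=5.520e-08 m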